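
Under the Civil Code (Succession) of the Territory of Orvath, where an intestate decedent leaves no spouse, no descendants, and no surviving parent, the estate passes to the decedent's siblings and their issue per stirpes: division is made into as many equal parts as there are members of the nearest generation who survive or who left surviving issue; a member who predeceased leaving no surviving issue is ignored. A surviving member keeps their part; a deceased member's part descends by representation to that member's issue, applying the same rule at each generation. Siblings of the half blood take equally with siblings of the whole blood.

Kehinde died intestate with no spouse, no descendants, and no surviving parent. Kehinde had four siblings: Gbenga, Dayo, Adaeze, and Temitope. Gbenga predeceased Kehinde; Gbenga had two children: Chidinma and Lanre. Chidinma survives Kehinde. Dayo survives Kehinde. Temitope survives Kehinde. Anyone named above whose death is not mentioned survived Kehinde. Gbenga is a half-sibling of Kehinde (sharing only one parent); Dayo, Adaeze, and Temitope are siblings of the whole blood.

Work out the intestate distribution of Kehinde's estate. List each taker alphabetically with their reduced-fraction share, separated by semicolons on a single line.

No spouse, descendants, or parent survives, so the estate passes to Kehinde's siblings per stirpes.
Half-blood and whole-blood siblings take equally under the stated rule.
The estate is divided into 4 equal shares of 1/4 among Gbenga, Dayo, Adaeze, Temitope.
Gbenga predeceased; the 1/4 allotted to Gbenga's branch passes to Gbenga's issue by representation.
The 1/4 is divided into 2 equal shares of 1/8 among Chidinma, Lanre.
Chidinma is living and takes 1/8.
Lanre is living and takes 1/8.
Dayo is living and takes 1/4.
Adaeze is living and takes 1/4.
Temitope is living and takes 1/4.

Adaeze 1/4; Chidinma 1/8; Dayo 1/4; Lanre 1/8; Temitope 1/4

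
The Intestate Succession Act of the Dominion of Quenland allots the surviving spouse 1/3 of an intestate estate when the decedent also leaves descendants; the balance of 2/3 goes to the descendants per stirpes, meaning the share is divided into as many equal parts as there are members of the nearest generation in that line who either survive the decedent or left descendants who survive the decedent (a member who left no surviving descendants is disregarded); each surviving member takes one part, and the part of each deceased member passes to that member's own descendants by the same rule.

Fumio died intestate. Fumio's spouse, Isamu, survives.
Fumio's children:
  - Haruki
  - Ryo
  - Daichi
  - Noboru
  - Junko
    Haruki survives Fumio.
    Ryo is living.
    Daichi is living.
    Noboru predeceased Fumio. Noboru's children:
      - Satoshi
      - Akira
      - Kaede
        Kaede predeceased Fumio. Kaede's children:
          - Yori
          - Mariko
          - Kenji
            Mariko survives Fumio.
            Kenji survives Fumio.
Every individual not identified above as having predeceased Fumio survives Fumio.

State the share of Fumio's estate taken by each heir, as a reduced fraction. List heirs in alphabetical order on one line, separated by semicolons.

Isamu, as surviving spouse, takes 1/3.
The remaining 2/3 passes to Fumio's descendants per stirpes.
The 2/3 is divided into 5 equal shares of 2/15 among Haruki, Ryo, Daichi, Noboru, Junko.
Haruki is living and takes 2/15.
Ryo is living and takes 2/15.
Daichi is living and takes 2/15.
Noboru predeceased; the 2/15 allotted to Noboru's branch passes to Noboru's issue by representation.
The 2/15 is divided into 3 equal shares of 2/45 among Satoshi, Akira, Kaede.
Satoshi is living and takes 2/45.
Akira is living and takes 2/45.
Kaede predeceased; the 2/45 allotted to Kaede's branch passes to Kaede's issue by representation.
The 2/45 is divided into 3 equal shares of 2/135 among Yori, Mariko, Kenji.
Yori is living and takes 2/135.
Mariko is living and takes 2/135.
Kenji is living and takes 2/135.
Junko is living and takes 2/15.

Akira 2/45; Daichi 2/15; Haruki 2/15; Isamu 1/3; Junko 2/15; Kenji 2/135; Mariko 2/135; Ryo 2/15; Satoshi 2/45; Yori 2/135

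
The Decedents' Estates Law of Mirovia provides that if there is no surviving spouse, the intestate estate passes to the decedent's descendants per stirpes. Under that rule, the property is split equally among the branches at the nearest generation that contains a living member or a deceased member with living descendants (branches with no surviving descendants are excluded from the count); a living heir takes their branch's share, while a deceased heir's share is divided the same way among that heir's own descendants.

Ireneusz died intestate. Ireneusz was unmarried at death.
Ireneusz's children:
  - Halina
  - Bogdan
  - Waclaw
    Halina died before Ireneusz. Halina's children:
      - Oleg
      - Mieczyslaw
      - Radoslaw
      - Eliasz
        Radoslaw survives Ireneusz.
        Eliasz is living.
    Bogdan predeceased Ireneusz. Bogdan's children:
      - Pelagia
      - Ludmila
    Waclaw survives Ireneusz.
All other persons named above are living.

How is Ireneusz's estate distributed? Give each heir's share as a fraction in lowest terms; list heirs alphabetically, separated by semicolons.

There is no surviving spouse, so the entire estate passes to Ireneusz's descendants per stirpes.
The estate is divided into 3 equal shares of 1/3 among Halina, Bogdan, Waclaw.
Halina predeceased; the 1/3 allotted to Halina's branch passes to Halina's issue by representation.
The 1/3 is divided into 4 equal shares of 1/12 among Oleg, Mieczyslaw, Radoslaw, Eliasz.
Oleg is living and takes 1/12.
Mieczyslaw is living and takes 1/12.
Radoslaw is living and takes 1/12.
Eliasz is living and takes 1/12.
Bogdan predeceased; the 1/3 allotted to Bogdan's branch passes to Bogdan's issue by representation.
The 1/3 is divided into 2 equal shares of 1/6 among Pelagia, Ludmila.
Pelagia is living and takes 1/6.
Ludmila is living and takes 1/6.
Waclaw is living and takes 1/3.

Eliasz 1/12; Ludmila 1/6; Mieczyslaw 1/12; Oleg 1/12; Pelagia 1/6; Radoslaw 1/12; Waclaw 1/3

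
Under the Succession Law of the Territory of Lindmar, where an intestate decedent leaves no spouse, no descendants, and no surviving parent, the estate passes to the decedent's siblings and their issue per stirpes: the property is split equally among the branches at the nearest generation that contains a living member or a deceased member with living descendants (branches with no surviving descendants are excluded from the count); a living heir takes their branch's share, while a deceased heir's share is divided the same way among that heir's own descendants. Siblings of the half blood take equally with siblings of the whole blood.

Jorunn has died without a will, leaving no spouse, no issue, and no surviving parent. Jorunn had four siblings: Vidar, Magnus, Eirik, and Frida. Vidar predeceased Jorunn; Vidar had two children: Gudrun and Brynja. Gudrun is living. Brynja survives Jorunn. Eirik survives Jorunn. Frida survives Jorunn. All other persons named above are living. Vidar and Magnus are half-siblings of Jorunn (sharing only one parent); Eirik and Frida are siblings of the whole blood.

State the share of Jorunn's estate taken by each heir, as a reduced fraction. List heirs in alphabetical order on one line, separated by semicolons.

Brynja 1/8; Eirik 1/4; Frida 1/4; Gudrun 1/8; Magnus 1/4

No spouse, descendants, or parent survives, so the estate passes to Jorunn's siblings per stirpes.
Half-blood and whole-blood siblings take equally under the stated rule.
The estate is divided into 4 equal shares of 1/4 among Vidar, Magnus, Eirik, Frida.
Vidar predeceased; the 1/4 allotted to Vidar's branch passes to Vidar's issue by representation.
The 1/4 is divided into 2 equal shares of 1/8 among Gudrun, Brynja.
Gudrun is living and takes 1/8.
Brynja is living and takes 1/8.
Magnus is living and takes 1/4.
Eirik is living and takes 1/4.
Frida is living and takes 1/4.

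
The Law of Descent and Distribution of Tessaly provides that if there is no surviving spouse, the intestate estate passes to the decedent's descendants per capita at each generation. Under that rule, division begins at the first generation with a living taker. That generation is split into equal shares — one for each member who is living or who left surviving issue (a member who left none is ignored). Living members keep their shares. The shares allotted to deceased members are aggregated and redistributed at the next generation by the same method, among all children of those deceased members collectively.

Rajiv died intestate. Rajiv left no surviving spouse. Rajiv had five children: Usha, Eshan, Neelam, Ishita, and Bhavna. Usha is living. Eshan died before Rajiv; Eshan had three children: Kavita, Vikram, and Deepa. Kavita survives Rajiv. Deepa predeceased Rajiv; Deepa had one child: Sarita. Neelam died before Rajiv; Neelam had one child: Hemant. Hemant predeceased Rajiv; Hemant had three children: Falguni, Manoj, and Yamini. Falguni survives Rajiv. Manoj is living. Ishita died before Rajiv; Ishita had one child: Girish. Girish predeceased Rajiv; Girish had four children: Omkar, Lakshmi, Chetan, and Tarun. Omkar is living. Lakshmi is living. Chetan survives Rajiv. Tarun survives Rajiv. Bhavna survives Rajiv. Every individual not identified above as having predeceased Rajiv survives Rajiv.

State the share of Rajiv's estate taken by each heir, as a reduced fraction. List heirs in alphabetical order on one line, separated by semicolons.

Bhavna 1/5; Chetan 9/200; Falguni 9/200; Kavita 3/25; Lakshmi 9/200; Manoj 9/200; Omkar 9/200; Sarita 9/200; Tarun 9/200; Usha 1/5; Vikram 3/25; Yamini 9/200

There is no surviving spouse, so the entire estate passes to Rajiv's descendants per capita at each generation.
At generation 1 (Usha, Eshan, Neelam, Ishita, Bhavna) there are 5 shares of (1)/5 = 1/5 each.
Living: Usha and Bhavna — each takes 1/5.
Deceased: Eshan, Neelam, and Ishita. Their combined 3/5 is pooled and carried to generation 2.
At generation 2 (Kavita, Vikram, Deepa, Hemant, Girish) there are 5 shares of (3/5)/5 = 3/25 each.
Living: Kavita and Vikram — each takes 3/25.
Deceased: Deepa, Hemant, and Girish. Their combined 9/25 is pooled and carried to generation 3.
At generation 3 (Sarita, Falguni, Manoj, Yamini, Omkar, Lakshmi, Chetan, Tarun) there are 8 shares of (9/25)/8 = 9/200 each.
Living: Sarita, Falguni, Manoj, Yamini, Omkar, Lakshmi, Chetan, and Tarun — each takes 9/200.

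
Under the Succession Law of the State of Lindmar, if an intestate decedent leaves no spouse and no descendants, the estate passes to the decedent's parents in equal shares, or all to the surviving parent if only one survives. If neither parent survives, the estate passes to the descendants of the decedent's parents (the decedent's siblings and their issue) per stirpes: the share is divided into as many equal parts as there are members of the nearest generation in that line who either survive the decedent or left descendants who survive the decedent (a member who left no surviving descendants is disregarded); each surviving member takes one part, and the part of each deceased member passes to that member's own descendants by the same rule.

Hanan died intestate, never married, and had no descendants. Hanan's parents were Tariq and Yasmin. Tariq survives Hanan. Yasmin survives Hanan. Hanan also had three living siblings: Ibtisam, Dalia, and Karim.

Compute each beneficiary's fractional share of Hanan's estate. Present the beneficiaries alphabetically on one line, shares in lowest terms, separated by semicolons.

Both parents survive, so Tariq and Yasmin each take 1/2. The siblings take nothing because a surviving parent has priority.

Tariq 1/2; Yasmin 1/2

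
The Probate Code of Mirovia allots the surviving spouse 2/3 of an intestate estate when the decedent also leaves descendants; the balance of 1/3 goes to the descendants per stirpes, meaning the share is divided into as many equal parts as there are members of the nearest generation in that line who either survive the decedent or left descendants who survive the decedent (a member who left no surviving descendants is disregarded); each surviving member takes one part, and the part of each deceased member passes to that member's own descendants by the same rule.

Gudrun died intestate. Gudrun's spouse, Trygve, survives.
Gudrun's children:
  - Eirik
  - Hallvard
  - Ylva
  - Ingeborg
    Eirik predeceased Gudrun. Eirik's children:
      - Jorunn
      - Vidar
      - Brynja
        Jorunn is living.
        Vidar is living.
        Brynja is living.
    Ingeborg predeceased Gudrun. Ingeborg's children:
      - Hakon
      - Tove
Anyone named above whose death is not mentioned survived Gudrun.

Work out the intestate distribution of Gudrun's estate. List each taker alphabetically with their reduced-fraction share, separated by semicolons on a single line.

Brynja 1/36; Hakon 1/24; Hallvard 1/12; Jorunn 1/36; Tove 1/24; Trygve 2/3; Vidar 1/36; Ylva 1/12

Trygve, as surviving spouse, takes 2/3.
The remaining 1/3 passes to Gudrun's descendants per stirpes.
The 1/3 is divided into 4 equal shares of 1/12 among Eirik, Hallvard, Ylva, Ingeborg.
Eirik predeceased; the 1/12 allotted to Eirik's branch passes to Eirik's issue by representation.
The 1/12 is divided into 3 equal shares of 1/36 among Jorunn, Vidar, Brynja.
Jorunn is living and takes 1/36.
Vidar is living and takes 1/36.
Brynja is living and takes 1/36.
Hallvard is living and takes 1/12.
Ylva is living and takes 1/12.
Ingeborg predeceased; the 1/12 allotted to Ingeborg's branch passes to Ingeborg's issue by representation.
The 1/12 is divided into 2 equal shares of 1/24 among Hakon, Tove.
Hakon is living and takes 1/24.
Tove is living and takes 1/24.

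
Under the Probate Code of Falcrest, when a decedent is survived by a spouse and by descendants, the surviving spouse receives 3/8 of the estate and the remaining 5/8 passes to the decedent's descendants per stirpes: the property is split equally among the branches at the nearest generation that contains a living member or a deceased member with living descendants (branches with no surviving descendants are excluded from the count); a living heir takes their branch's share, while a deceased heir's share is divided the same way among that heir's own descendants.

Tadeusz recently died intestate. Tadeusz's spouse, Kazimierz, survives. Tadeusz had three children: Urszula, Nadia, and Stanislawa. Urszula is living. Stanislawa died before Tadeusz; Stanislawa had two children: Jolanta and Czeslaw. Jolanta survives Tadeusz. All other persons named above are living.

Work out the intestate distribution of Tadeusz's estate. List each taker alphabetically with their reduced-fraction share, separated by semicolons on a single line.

Kazimierz, as surviving spouse, takes 3/8.
The remaining 5/8 passes to Tadeusz's descendants per stirpes.
The 5/8 is divided into 3 equal shares of 5/24 among Urszula, Nadia, Stanislawa.
Urszula is living and takes 5/24.
Nadia is living and takes 5/24.
Stanislawa predeceased; the 5/24 allotted to Stanislawa's branch passes to Stanislawa's issue by representation.
The 5/24 is divided into 2 equal shares of 5/48 among Jolanta, Czeslaw.
Jolanta is living and takes 5/48.
Czeslaw is living and takes 5/48.

Czeslaw 5/48; Jolanta 5/48; Kazimierz 3/8; Nadia 5/24; Urszula 5/24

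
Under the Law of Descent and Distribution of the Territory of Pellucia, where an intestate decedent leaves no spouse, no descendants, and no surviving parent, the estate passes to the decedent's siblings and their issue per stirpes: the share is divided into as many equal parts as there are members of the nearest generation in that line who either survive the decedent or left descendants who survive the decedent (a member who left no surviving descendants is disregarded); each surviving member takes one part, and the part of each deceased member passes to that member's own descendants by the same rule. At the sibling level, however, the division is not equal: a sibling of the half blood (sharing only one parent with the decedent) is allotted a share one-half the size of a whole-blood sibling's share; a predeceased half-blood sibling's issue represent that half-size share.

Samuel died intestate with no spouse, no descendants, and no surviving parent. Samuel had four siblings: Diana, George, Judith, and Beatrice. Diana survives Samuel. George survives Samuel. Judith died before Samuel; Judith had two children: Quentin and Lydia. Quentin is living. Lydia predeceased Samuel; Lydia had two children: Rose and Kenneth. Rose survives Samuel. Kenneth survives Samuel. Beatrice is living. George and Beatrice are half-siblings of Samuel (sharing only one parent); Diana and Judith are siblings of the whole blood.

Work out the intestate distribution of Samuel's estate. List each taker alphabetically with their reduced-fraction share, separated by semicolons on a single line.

Beatrice 1/6; Diana 1/3; George 1/6; Kenneth 1/12; Quentin 1/6; Rose 1/12

No spouse, descendants, or parent survives, so the estate passes to Samuel's siblings per stirpes.
Half-blood siblings count for one-half the weight of whole-blood siblings at the initial division.
Dividing 1 in proportion to weights (total weight 3): Diana (weight 1) → 1/3; George (weight 1/2) → 1/6; Judith (weight 1) → 1/3; Beatrice (weight 1/2) → 1/6.
Diana is living and takes 1/3.
George is living and takes 1/6.
Judith predeceased; the 1/3 allotted to Judith's branch passes to Judith's issue by representation.
The 1/3 is divided into 2 equal shares of 1/6 among Quentin, Lydia.
Quentin is living and takes 1/6.
Lydia predeceased; the 1/6 allotted to Lydia's branch passes to Lydia's issue by representation.
The 1/6 is divided into 2 equal shares of 1/12 among Rose, Kenneth.
Rose is living and takes 1/12.
Kenneth is living and takes 1/12.
Beatrice is living and takes 1/6.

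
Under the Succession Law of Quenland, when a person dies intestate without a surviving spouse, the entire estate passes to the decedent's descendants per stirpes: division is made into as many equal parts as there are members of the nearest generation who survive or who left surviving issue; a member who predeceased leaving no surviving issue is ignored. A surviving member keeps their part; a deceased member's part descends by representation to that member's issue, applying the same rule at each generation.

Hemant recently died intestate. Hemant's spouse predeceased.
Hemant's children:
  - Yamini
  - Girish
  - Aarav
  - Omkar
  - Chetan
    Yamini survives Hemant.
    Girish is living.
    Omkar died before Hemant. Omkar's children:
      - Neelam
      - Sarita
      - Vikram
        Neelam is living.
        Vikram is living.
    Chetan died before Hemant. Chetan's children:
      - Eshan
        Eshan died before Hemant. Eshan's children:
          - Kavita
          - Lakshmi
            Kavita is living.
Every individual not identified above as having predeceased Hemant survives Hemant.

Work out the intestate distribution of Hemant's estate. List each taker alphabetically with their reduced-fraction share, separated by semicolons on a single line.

Aarav 1/5; Girish 1/5; Kavita 1/10; Lakshmi 1/10; Neelam 1/15; Sarita 1/15; Vikram 1/15; Yamini 1/5

There is no surviving spouse, so the entire estate passes to Hemant's descendants per stirpes.
The estate is divided into 5 equal shares of 1/5 among Yamini, Girish, Aarav, Omkar, Chetan.
Yamini is living and takes 1/5.
Girish is living and takes 1/5.
Aarav is living and takes 1/5.
Omkar predeceased; the 1/5 allotted to Omkar's branch passes to Omkar's issue by representation.
The 1/5 is divided into 3 equal shares of 1/15 among Neelam, Sarita, Vikram.
Neelam is living and takes 1/15.
Sarita is living and takes 1/15.
Vikram is living and takes 1/15.
Chetan predeceased; the 1/5 allotted to Chetan's branch passes to Chetan's issue by representation.
Eshan's line is the sole branch at this level, so the full 1/5 passes to Eshan's issue by representation.
The 1/5 is divided into 2 equal shares of 1/10 among Kavita, Lakshmi.
Kavita is living and takes 1/10.
Lakshmi is living and takes 1/10.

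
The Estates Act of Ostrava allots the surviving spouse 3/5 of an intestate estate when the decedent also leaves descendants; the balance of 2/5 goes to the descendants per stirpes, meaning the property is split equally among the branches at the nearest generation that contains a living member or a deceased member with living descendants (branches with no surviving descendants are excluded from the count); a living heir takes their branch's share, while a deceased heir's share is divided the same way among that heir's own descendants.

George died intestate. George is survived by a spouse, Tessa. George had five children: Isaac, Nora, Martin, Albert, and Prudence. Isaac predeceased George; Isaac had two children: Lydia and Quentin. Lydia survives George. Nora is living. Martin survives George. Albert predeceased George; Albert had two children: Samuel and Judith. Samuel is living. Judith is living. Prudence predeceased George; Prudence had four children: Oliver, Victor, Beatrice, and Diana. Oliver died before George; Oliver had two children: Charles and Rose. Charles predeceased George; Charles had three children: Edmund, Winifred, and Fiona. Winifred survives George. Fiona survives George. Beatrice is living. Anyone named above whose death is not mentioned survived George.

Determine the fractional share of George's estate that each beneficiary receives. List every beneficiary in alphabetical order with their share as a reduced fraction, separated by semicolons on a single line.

Tessa, as surviving spouse, takes 3/5.
The remaining 2/5 passes to George's descendants per stirpes.
The 2/5 is divided into 5 equal shares of 2/25 among Isaac, Nora, Martin, Albert, Prudence.
Isaac predeceased; the 2/25 allotted to Isaac's branch passes to Isaac's issue by representation.
The 2/25 is divided into 2 equal shares of 1/25 among Lydia, Quentin.
Lydia is living and takes 1/25.
Quentin is living and takes 1/25.
Nora is living and takes 2/25.
Martin is living and takes 2/25.
Albert predeceased; the 2/25 allotted to Albert's branch passes to Albert's issue by representation.
The 2/25 is divided into 2 equal shares of 1/25 among Samuel, Judith.
Samuel is living and takes 1/25.
Judith is living and takes 1/25.
Prudence predeceased; the 2/25 allotted to Prudence's branch passes to Prudence's issue by representation.
The 2/25 is divided into 4 equal shares of 1/50 among Oliver, Victor, Beatrice, Diana.
Oliver predeceased; the 1/50 allotted to Oliver's branch passes to Oliver's issue by representation.
The 1/50 is divided into 2 equal shares of 1/100 among Charles, Rose.
Charles predeceased; the 1/100 allotted to Charles's branch passes to Charles's issue by representation.
The 1/100 is divided into 3 equal shares of 1/300 among Edmund, Winifred, Fiona.
Edmund is living and takes 1/300.
Winifred is living and takes 1/300.
Fiona is living and takes 1/300.
Rose is living and takes 1/100.
Victor is living and takes 1/50.
Beatrice is living and takes 1/50.
Diana is living and takes 1/50.

Beatrice 1/50; Diana 1/50; Edmund 1/300; Fiona 1/300; Judith 1/25; Lydia 1/25; Martin 2/25; Nora 2/25; Quentin 1/25; Rose 1/100; Samuel 1/25; Tessa 3/5; Victor 1/50; Winifred 1/300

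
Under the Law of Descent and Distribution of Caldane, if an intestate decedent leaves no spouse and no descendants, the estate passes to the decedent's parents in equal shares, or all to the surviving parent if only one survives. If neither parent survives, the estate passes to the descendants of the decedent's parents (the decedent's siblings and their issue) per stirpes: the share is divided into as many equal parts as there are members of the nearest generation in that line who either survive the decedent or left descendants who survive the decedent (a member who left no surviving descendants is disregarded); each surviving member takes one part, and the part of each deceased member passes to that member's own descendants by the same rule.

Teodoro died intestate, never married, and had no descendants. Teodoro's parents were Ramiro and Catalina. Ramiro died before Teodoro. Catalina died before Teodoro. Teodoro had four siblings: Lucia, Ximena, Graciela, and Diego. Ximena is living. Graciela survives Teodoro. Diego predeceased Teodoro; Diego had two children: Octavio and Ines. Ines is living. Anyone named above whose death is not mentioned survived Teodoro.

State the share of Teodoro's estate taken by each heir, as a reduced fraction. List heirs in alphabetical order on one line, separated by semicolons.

Neither parent survives and there are no descendants, so the estate passes to Teodoro's siblings and their issue per stirpes.
The estate is divided into 4 equal shares of 1/4 among Lucia, Ximena, Graciela, Diego.
Lucia is living and takes 1/4.
Ximena is living and takes 1/4.
Graciela is living and takes 1/4.
Diego predeceased; the 1/4 allotted to Diego's branch passes to Diego's issue by representation.
The 1/4 is divided into 2 equal shares of 1/8 among Octavio, Ines.
Octavio is living and takes 1/8.
Ines is living and takes 1/8.

Graciela 1/4; Ines 1/8; Lucia 1/4; Octavio 1/8; Ximena 1/4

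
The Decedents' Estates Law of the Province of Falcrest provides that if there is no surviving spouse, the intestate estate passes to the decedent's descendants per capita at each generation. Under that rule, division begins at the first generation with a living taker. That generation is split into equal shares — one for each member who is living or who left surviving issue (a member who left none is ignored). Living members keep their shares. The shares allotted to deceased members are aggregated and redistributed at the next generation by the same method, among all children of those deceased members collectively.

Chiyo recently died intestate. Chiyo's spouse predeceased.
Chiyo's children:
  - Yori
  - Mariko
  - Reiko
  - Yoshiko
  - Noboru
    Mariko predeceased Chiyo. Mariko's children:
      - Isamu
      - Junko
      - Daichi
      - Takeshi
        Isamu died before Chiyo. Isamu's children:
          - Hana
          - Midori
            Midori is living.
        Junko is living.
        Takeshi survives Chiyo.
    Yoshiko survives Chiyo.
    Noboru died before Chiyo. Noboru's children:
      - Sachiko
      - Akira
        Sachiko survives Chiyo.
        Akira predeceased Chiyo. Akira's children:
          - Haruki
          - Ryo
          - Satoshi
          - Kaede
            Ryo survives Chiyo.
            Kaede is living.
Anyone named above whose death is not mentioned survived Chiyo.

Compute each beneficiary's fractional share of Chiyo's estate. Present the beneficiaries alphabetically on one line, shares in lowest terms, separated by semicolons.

Daichi 1/15; Hana 1/45; Haruki 1/45; Junko 1/15; Kaede 1/45; Midori 1/45; Reiko 1/5; Ryo 1/45; Sachiko 1/15; Satoshi 1/45; Takeshi 1/15; Yori 1/5; Yoshiko 1/5

There is no surviving spouse, so the entire estate passes to Chiyo's descendants per capita at each generation.
At generation 1 (Yori, Mariko, Reiko, Yoshiko, Noboru) there are 5 shares of (1)/5 = 1/5 each.
Living: Yori, Reiko, and Yoshiko — each takes 1/5.
Deceased: Mariko and Noboru. Their combined 2/5 is pooled and carried to generation 2.
At generation 2 (Isamu, Junko, Daichi, Takeshi, Sachiko, Akira) there are 6 shares of (2/5)/6 = 1/15 each.
Living: Junko, Daichi, Takeshi, and Sachiko — each takes 1/15.
Deceased: Isamu and Akira. Their combined 2/15 is pooled and carried to generation 3.
At generation 3 (Hana, Midori, Haruki, Ryo, Satoshi, Kaede) there are 6 shares of (2/15)/6 = 1/45 each.
Living: Hana, Midori, Haruki, Ryo, Satoshi, and Kaede — each takes 1/45.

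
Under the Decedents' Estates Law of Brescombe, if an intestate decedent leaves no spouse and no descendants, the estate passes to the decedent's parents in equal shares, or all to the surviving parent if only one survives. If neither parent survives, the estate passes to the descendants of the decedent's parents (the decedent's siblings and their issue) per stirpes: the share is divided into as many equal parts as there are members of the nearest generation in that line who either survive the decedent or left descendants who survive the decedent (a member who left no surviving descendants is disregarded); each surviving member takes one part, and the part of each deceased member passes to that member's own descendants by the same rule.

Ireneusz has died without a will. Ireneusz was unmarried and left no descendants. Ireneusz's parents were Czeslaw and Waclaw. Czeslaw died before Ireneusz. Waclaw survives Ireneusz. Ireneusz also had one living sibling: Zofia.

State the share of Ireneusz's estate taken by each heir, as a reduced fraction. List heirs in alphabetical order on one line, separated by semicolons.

Waclaw 1

Only one parent, Waclaw, survives, so Waclaw takes the entire estate. The siblings take nothing because a surviving parent has priority.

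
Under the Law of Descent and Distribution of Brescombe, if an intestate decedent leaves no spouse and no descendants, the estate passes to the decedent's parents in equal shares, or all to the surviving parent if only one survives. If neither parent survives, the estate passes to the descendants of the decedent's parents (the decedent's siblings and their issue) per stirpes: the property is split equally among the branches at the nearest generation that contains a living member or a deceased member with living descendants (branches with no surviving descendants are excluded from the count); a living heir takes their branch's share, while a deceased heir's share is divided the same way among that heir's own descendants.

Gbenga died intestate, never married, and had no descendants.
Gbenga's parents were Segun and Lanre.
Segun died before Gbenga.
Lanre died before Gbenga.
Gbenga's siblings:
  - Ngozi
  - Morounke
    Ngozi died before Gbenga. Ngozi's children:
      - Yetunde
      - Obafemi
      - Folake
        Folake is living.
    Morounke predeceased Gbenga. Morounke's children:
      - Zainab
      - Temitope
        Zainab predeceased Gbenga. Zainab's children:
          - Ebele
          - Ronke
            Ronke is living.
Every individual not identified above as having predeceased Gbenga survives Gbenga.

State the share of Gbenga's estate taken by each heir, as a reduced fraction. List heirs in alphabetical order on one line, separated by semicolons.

Ebele 1/8; Folake 1/6; Obafemi 1/6; Ronke 1/8; Temitope 1/4; Yetunde 1/6

Neither parent survives and there are no descendants, so the estate passes to Gbenga's siblings and their issue per stirpes.
The estate is divided into 2 equal shares of 1/2 among Ngozi, Morounke.
Ngozi predeceased; the 1/2 allotted to Ngozi's branch passes to Ngozi's issue by representation.
The 1/2 is divided into 3 equal shares of 1/6 among Yetunde, Obafemi, Folake.
Yetunde is living and takes 1/6.
Obafemi is living and takes 1/6.
Folake is living and takes 1/6.
Morounke predeceased; the 1/2 allotted to Morounke's branch passes to Morounke's issue by representation.
The 1/2 is divided into 2 equal shares of 1/4 among Zainab, Temitope.
Zainab predeceased; the 1/4 allotted to Zainab's branch passes to Zainab's issue by representation.
The 1/4 is divided into 2 equal shares of 1/8 among Ebele, Ronke.
Ebele is living and takes 1/8.
Ronke is living and takes 1/8.
Temitope is living and takes 1/4.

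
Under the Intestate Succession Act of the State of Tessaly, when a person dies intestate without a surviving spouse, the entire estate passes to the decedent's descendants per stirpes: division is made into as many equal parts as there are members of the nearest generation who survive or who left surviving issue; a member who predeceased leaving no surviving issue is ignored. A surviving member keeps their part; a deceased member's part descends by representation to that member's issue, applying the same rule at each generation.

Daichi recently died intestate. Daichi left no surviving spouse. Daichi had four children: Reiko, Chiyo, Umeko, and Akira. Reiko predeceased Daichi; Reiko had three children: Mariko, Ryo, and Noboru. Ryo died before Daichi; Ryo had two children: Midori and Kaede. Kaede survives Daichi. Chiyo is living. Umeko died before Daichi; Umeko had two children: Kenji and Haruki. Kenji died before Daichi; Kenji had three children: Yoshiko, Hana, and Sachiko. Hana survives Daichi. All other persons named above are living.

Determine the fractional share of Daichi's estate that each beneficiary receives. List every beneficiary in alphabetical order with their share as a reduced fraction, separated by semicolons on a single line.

Akira 1/4; Chiyo 1/4; Hana 1/24; Haruki 1/8; Kaede 1/24; Mariko 1/12; Midori 1/24; Noboru 1/12; Sachiko 1/24; Yoshiko 1/24

There is no surviving spouse, so the entire estate passes to Daichi's descendants per stirpes.
The estate is divided into 4 equal shares of 1/4 among Reiko, Chiyo, Umeko, Akira.
Reiko predeceased; the 1/4 allotted to Reiko's branch passes to Reiko's issue by representation.
The 1/4 is divided into 3 equal shares of 1/12 among Mariko, Ryo, Noboru.
Mariko is living and takes 1/12.
Ryo predeceased; the 1/12 allotted to Ryo's branch passes to Ryo's issue by representation.
The 1/12 is divided into 2 equal shares of 1/24 among Midori, Kaede.
Midori is living and takes 1/24.
Kaede is living and takes 1/24.
Noboru is living and takes 1/12.
Chiyo is living and takes 1/4.
Umeko predeceased; the 1/4 allotted to Umeko's branch passes to Umeko's issue by representation.
The 1/4 is divided into 2 equal shares of 1/8 among Kenji, Haruki.
Kenji predeceased; the 1/8 allotted to Kenji's branch passes to Kenji's issue by representation.
The 1/8 is divided into 3 equal shares of 1/24 among Yoshiko, Hana, Sachiko.
Yoshiko is living and takes 1/24.
Hana is living and takes 1/24.
Sachiko is living and takes 1/24.
Haruki is living and takes 1/8.
Akira is living and takes 1/4.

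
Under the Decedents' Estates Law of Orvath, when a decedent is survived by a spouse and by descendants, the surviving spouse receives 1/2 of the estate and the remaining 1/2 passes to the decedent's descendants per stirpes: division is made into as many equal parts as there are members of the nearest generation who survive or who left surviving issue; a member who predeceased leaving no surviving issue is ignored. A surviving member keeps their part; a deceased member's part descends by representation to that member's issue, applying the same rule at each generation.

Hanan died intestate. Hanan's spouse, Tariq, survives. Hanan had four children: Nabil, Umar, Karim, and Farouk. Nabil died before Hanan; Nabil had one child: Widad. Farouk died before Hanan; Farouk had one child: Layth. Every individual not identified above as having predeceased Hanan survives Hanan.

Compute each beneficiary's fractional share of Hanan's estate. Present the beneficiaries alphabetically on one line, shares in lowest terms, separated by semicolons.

Karim 1/8; Layth 1/8; Tariq 1/2; Umar 1/8; Widad 1/8

Tariq, as surviving spouse, takes 1/2.
The remaining 1/2 passes to Hanan's descendants per stirpes.
The 1/2 is divided into 4 equal shares of 1/8 among Nabil, Umar, Karim, Farouk.
Nabil predeceased; the 1/8 allotted to Nabil's branch passes to Nabil's issue by representation.
Widad is the sole taker at this level and receives the full 1/8.
Umar is living and takes 1/8.
Karim is living and takes 1/8.
Farouk predeceased; the 1/8 allotted to Farouk's branch passes to Farouk's issue by representation.
Layth is the sole taker at this level and receives the full 1/8.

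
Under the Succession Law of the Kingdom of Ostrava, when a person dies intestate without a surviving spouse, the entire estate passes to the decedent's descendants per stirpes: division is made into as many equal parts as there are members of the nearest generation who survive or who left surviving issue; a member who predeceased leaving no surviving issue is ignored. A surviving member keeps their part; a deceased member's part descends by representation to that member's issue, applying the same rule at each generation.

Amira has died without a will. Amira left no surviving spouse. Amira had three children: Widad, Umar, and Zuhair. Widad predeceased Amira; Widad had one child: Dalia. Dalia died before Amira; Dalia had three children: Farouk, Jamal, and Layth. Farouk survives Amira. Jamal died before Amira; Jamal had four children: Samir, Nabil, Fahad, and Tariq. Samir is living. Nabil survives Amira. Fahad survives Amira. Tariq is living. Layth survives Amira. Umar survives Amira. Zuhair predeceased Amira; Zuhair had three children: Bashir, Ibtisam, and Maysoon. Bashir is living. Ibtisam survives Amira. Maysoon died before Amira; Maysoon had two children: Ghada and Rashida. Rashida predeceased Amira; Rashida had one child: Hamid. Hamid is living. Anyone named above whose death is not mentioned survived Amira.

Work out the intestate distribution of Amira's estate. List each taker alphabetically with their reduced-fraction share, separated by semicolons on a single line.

Bashir 1/9; Fahad 1/36; Farouk 1/9; Ghada 1/18; Hamid 1/18; Ibtisam 1/9; Layth 1/9; Nabil 1/36; Samir 1/36; Tariq 1/36; Umar 1/3

There is no surviving spouse, so the entire estate passes to Amira's descendants per stirpes.
The estate is divided into 3 equal shares of 1/3 among Widad, Umar, Zuhair.
Widad predeceased; the 1/3 allotted to Widad's branch passes to Widad's issue by representation.
Dalia's line is the sole branch at this level, so the full 1/3 passes to Dalia's issue by representation.
The 1/3 is divided into 3 equal shares of 1/9 among Farouk, Jamal, Layth.
Farouk is living and takes 1/9.
Jamal predeceased; the 1/9 allotted to Jamal's branch passes to Jamal's issue by representation.
The 1/9 is divided into 4 equal shares of 1/36 among Samir, Nabil, Fahad, Tariq.
Samir is living and takes 1/36.
Nabil is living and takes 1/36.
Fahad is living and takes 1/36.
Tariq is living and takes 1/36.
Layth is living and takes 1/9.
Umar is living and takes 1/3.
Zuhair predeceased; the 1/3 allotted to Zuhair's branch passes to Zuhair's issue by representation.
The 1/3 is divided into 3 equal shares of 1/9 among Bashir, Ibtisam, Maysoon.
Bashir is living and takes 1/9.
Ibtisam is living and takes 1/9.
Maysoon predeceased; the 1/9 allotted to Maysoon's branch passes to Maysoon's issue by representation.
The 1/9 is divided into 2 equal shares of 1/18 among Ghada, Rashida.
Ghada is living and takes 1/18.
Rashida predeceased; the 1/18 allotted to Rashida's branch passes to Rashida's issue by representation.
Hamid is the sole taker at this level and receives the full 1/18.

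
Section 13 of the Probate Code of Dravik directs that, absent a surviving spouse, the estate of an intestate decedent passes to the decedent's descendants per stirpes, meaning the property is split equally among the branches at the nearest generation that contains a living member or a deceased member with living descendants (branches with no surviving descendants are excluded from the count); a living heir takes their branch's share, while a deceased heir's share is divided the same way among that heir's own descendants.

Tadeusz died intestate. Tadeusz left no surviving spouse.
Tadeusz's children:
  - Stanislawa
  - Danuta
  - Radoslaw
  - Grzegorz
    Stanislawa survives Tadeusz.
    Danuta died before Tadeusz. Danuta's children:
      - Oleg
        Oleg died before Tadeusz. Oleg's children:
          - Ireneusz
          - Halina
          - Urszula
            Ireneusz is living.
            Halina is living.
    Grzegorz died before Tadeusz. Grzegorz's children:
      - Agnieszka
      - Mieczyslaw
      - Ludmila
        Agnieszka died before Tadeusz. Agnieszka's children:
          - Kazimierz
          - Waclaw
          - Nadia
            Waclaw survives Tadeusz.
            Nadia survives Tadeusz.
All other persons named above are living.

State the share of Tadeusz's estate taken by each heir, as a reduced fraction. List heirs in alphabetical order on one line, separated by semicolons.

There is no surviving spouse, so the entire estate passes to Tadeusz's descendants per stirpes.
The estate is divided into 4 equal shares of 1/4 among Stanislawa, Danuta, Radoslaw, Grzegorz.
Stanislawa is living and takes 1/4.
Danuta predeceased; the 1/4 allotted to Danuta's branch passes to Danuta's issue by representation.
Oleg's line is the sole branch at this level, so the full 1/4 passes to Oleg's issue by representation.
The 1/4 is divided into 3 equal shares of 1/12 among Ireneusz, Halina, Urszula.
Ireneusz is living and takes 1/12.
Halina is living and takes 1/12.
Urszula is living and takes 1/12.
Radoslaw is living and takes 1/4.
Grzegorz predeceased; the 1/4 allotted to Grzegorz's branch passes to Grzegorz's issue by representation.
The 1/4 is divided into 3 equal shares of 1/12 among Agnieszka, Mieczyslaw, Ludmila.
Agnieszka predeceased; the 1/12 allotted to Agnieszka's branch passes to Agnieszka's issue by representation.
The 1/12 is divided into 3 equal shares of 1/36 among Kazimierz, Waclaw, Nadia.
Kazimierz is living and takes 1/36.
Waclaw is living and takes 1/36.
Nadia is living and takes 1/36.
Mieczyslaw is living and takes 1/12.
Ludmila is living and takes 1/12.

Halina 1/12; Ireneusz 1/12; Kazimierz 1/36; Ludmila 1/12; Mieczyslaw 1/12; Nadia 1/36; Radoslaw 1/4; Stanislawa 1/4; Urszula 1/12; Waclaw 1/36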